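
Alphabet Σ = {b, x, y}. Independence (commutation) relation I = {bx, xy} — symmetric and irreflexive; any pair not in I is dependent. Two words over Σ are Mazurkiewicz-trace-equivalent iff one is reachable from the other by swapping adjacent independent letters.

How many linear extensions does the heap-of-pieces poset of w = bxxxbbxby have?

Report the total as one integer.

piece 0:b — minimal
piece 1:x — minimal
piece 2:x rests on {1:x}
piece 3:x rests on {2:x}
piece 4:b rests on {0:b}
piece 5:b rests on {4:b}
piece 6:x rests on {3:x}
piece 7:b rests on {5:b}
piece 8:y rests on {7:b}
minimal pieces: {0:b, 1:x}
ways to finish when only these pieces remain (= sum over removing one remaining piece with nothing left below it):
  1 left: {6}→1  {8}→1
  2 left: {3,6}→1  {6,8}→2  {7,8}→1
  3 left: {2,3,6}→1  {3,6,8}→3  {5,7,8}→1  {6,7,8}→3
  4 left: {1,2,3,6}→1  {2,3,6,8}→4  {3,6,7,8}→6  {4,5,7,8}→1  {5,6,7,8}→4
  5 left: {0,4,5,7,8}→1  {1,2,3,6,8}→5  {2,3,6,7,8}→10  {3,5,6,7,8}→10  {4,5,6,7,8}→5
  6 left: {0,4,5,6,7,8}→6  {1,2,3,6,7,8}→15  {2,3,5,6,7,8}→20  {3,4,5,6,7,8}→15
  7 left: {0,3,4,5,6,7,8}→21  {1,2,3,5,6,7,8}→35  {2,3,4,5,6,7,8}→35
  placing 0:b first → 70 extensions
  placing 1:x first → 56 extensions
total linear extensions = 126

126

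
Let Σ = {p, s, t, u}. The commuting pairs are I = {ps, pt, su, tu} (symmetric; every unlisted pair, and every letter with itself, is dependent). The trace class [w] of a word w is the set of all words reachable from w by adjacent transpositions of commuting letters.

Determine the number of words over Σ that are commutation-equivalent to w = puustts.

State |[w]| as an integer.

35

drop 0:p onto floor
drop 1:u onto {0:p}
drop 2:u onto {1:u}
drop 3:s onto floor
drop 4:t onto {3:s}
drop 5:t onto {4:t}
drop 6:s onto {5:t}
ground layer = {0:p, 3:s}
drop-orders for the pieces not yet dropped (sum over which currently-grounded one goes next):
  1 to go: {2} 1  {6} 1
  2 to go: {1,2} 1  {2,6} 2  {5,6} 1
  3 to go: {0,1,2} 1  {1,2,6} 3  {2,5,6} 3  {4,5,6} 1
  4 to go: {0,1,2,6} 4  {1,2,5,6} 6  {2,4,5,6} 4  {3,4,5,6} 1
  5 to go: {0,1,2,5,6} 10  {1,2,4,5,6} 10  {2,3,4,5,6} 5
  if 0:p drops first: 15 orders
  if 3:s drops first: 20 orders
heap linearizations: 35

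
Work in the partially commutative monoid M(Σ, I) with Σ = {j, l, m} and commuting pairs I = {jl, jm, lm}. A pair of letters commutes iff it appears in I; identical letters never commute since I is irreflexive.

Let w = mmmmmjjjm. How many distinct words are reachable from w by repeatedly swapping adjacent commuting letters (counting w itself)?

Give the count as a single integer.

drop 0:m onto floor
drop 1:m onto {0:m}
drop 2:m onto {1:m}
drop 3:m onto {2:m}
drop 4:m onto {3:m}
drop 5:j onto floor
drop 6:j onto {5:j}
drop 7:j onto {6:j}
drop 8:m onto {4:m}
ground layer = {0:m, 5:j}
drop-orders for the pieces not yet dropped (sum over which currently-grounded one goes next):
  1 to go: {7} 1  {8} 1
  2 to go: {4,8} 1  {6,7} 1  {7,8} 2
  3 to go: {3,4,8} 1  {4,7,8} 3  {5,6,7} 1  {6,7,8} 3
  4 to go: {2,3,4,8} 1  {3,4,7,8} 4  {4,6,7,8} 6  {5,6,7,8} 4
  5 to go: {1,2,3,4,8} 1  {2,3,4,7,8} 5  {3,4,6,7,8} 10  {4,5,6,7,8} 10
  6 to go: {0,1,2,3,4,8} 1  {1,2,3,4,7,8} 6  {2,3,4,6,7,8} 15  {3,4,5,6,7,8} 20
  7 to go: {0,1,2,3,4,7,8} 7  {1,2,3,4,6,7,8} 21  {2,3,4,5,6,7,8} 35
  if 0:m drops first: 56 orders
  if 5:j drops first: 28 orders
heap linearizations: 84

84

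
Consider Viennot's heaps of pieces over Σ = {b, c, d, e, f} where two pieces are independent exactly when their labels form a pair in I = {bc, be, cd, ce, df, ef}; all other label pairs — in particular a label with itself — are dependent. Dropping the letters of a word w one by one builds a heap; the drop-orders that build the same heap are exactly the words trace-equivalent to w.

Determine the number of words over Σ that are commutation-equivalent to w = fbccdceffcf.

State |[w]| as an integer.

#0=f has no predecessor
#1=b depends on [0:f]
#2=c depends on [0:f]
#3=c depends on [2:c]
#4=d depends on [1:b]
#5=c depends on [3:c]
#6=e depends on [4:d]
#7=f depends on [1:b, 5:c]
#8=f depends on [7:f]
#9=c depends on [8:f]
#10=f depends on [9:c]
sources: [0:f]
N(rest) = Σ N(rest − s) over sources s of rest; N(one piece) = 1:
  size 1 → [6]=1  [10]=1
  size 2 → [4,6]=1  [6,10]=2  [9,10]=1
  size 3 → [4,6,10]=3  [6,9,10]=3  [8,9,10]=1
  size 4 → [4,6,9,10]=6  [6,8,9,10]=4  [7,8,9,10]=1
  size 5 → [4,6,8,9,10]=10  [5,7,8,9,10]=1  [6,7,8,9,10]=5
  size 6 → [3,5,7,8,9,10]=1  [4,6,7,8,9,10]=15  [5,6,7,8,9,10]=6
  size 7 → [1,4,6,7,8,9,10]=15  [2,3,5,7,8,9,10]=1  [3,5,6,7,8,9,10]=7  [4,5,6,7,8,9,10]=21
  size 8 → [1,4,5,6,7,8,9,10]=36  [2,3,5,6,7,8,9,10]=8  [3,4,5,6,7,8,9,10]=28
  size 9 → [1,3,4,5,6,7,8,9,10]=64  [2,3,4,5,6,7,8,9,10]=36
  first=0(f) contributes 100

100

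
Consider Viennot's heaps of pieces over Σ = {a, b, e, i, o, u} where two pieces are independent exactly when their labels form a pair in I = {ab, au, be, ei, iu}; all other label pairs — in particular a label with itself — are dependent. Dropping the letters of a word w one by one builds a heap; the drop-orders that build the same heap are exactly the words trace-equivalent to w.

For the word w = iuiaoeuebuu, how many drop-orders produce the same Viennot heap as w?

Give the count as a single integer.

#0=i has no predecessor
#1=u has no predecessor
#2=i depends on [0:i]
#3=a depends on [2:i]
#4=o depends on [1:u, 3:a]
#5=e depends on [4:o]
#6=u depends on [5:e]
#7=e depends on [6:u]
#8=b depends on [6:u]
#9=u depends on [7:e, 8:b]
#10=u depends on [9:u]
sources: [0:i, 1:u]
N(rest) = Σ N(rest − s) over sources s of rest; N(one piece) = 1:
  size 1 → [10]=1
  size 2 → [9,10]=1
  size 3 → [7,9,10]=1  [8,9,10]=1
  size 4 → [7,8,9,10]=2
  size 5 → [6,7,8,9,10]=2
  size 6 → [5,6,7,8,9,10]=2
  size 7 → [4,5,6,7,8,9,10]=2
  size 8 → [1,4,5,6,7,8,9,10]=2  [3,4,5,6,7,8,9,10]=2
  size 9 → [1,3,4,5,6,7,8,9,10]=4  [2,3,4,5,6,7,8,9,10]=2
  first=0(i) contributes 6
  first=1(u) contributes 2
|[w]| = 8

8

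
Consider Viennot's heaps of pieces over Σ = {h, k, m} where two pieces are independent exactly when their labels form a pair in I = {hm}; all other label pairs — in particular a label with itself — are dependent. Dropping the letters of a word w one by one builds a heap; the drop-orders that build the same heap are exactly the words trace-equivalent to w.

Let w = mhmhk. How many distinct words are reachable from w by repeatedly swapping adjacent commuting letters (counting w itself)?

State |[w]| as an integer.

drop 0:m onto floor
drop 1:h onto floor
drop 2:m onto {0:m}
drop 3:h onto {1:h}
drop 4:k onto {2:m, 3:h}
ground layer = {0:m, 1:h}
drop-orders for the pieces not yet dropped (sum over which currently-grounded one goes next):
  1 to go: {4} 1
  2 to go: {2,4} 1  {3,4} 1
  3 to go: {0,2,4} 1  {1,3,4} 1  {2,3,4} 2
  if 0:m drops first: 3 orders
  if 1:h drops first: 3 orders
heap linearizations: 6

6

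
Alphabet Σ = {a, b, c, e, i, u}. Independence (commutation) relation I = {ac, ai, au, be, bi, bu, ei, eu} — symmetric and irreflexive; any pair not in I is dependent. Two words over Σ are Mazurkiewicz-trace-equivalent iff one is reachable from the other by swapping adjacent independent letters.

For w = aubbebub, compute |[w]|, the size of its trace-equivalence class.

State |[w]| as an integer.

140

piece 0:a — minimal
piece 1:u — minimal
piece 2:b rests on {0:a}
piece 3:b rests on {2:b}
piece 4:e rests on {0:a}
piece 5:b rests on {3:b}
piece 6:u rests on {1:u}
piece 7:b rests on {5:b}
minimal pieces: {0:a, 1:u}
ways to finish when only these pieces remain (= sum over removing one remaining piece with nothing left below it):
  1 left: {4}→1  {6}→1  {7}→1
  2 left: {1,6}→1  {4,6}→2  {4,7}→2  {5,7}→1  {6,7}→2
  3 left: {1,4,6}→3  {1,6,7}→3  {3,5,7}→1  {4,5,7}→3  {4,6,7}→6  {5,6,7}→3
  4 left: {1,4,6,7}→12  {1,5,6,7}→6  {2,3,5,7}→1  {3,4,5,7}→4  {3,5,6,7}→4  {4,5,6,7}→12
  5 left: {1,3,5,6,7}→10  {1,4,5,6,7}→30  {2,3,4,5,7}→5  {2,3,5,6,7}→5  {3,4,5,6,7}→20
  6 left: {0,2,3,4,5,7}→5  {1,2,3,5,6,7}→15  {1,3,4,5,6,7}→60  {2,3,4,5,6,7}→30
  placing 0:a first → 105 extensions
  placing 1:u first → 35 extensions
total linear extensions = 140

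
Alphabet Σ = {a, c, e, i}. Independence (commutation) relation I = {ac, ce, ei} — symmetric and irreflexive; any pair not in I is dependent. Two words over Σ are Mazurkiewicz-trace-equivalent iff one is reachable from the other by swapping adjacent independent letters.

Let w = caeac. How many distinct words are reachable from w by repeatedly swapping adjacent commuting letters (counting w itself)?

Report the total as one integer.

piece 0:c — minimal
piece 1:a — minimal
piece 2:e rests on {1:a}
piece 3:a rests on {2:e}
piece 4:c rests on {0:c}
minimal pieces: {0:c, 1:a}
ways to finish when only these pieces remain (= sum over removing one remaining piece with nothing left below it):
  1 left: {3}→1  {4}→1
  2 left: {0,4}→1  {2,3}→1  {3,4}→2
  3 left: {0,3,4}→3  {1,2,3}→1  {2,3,4}→3
  placing 0:c first → 4 extensions
  placing 1:a first → 6 extensions
total linear extensions = 10

10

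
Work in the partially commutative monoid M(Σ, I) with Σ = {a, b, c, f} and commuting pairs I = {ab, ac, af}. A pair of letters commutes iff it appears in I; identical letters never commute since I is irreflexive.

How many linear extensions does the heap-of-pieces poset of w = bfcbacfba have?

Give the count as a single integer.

36

#0=b has no predecessor
#1=f depends on [0:b]
#2=c depends on [1:f]
#3=b depends on [2:c]
#4=a has no predecessor
#5=c depends on [3:b]
#6=f depends on [5:c]
#7=b depends on [6:f]
#8=a depends on [4:a]
sources: [0:b, 4:a]
N(rest) = Σ N(rest − s) over sources s of rest; N(one piece) = 1:
  size 1 → [7]=1  [8]=1
  size 2 → [4,8]=1  [6,7]=1  [7,8]=2
  size 3 → [4,7,8]=3  [5,6,7]=1  [6,7,8]=3
  size 4 → [3,5,6,7]=1  [4,6,7,8]=6  [5,6,7,8]=4
  size 5 → [2,3,5,6,7]=1  [3,5,6,7,8]=5  [4,5,6,7,8]=10
  size 6 → [1,2,3,5,6,7]=1  [2,3,5,6,7,8]=6  [3,4,5,6,7,8]=15
  size 7 → [0,1,2,3,5,6,7]=1  [1,2,3,5,6,7,8]=7  [2,3,4,5,6,7,8]=21
  first=0(b) contributes 28
  first=4(a) contributes 8
|[w]| = 36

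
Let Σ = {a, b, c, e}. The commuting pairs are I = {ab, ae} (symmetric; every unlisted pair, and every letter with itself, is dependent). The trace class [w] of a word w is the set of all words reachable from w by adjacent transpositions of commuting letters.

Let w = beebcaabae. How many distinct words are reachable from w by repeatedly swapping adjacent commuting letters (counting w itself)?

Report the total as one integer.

drop 0:b onto floor
drop 1:e onto {0:b}
drop 2:e onto {1:e}
drop 3:b onto {2:e}
drop 4:c onto {3:b}
drop 5:a onto {4:c}
drop 6:a onto {5:a}
drop 7:b onto {4:c}
drop 8:a onto {6:a}
drop 9:e onto {7:b}
ground layer = {0:b}
drop-orders for the pieces not yet dropped (sum over which currently-grounded one goes next):
  1 to go: {8} 1  {9} 1
  2 to go: {6,8} 1  {7,9} 1  {8,9} 2
  3 to go: {5,6,8} 1  {6,8,9} 3  {7,8,9} 3
  4 to go: {5,6,8,9} 4  {6,7,8,9} 6
  5 to go: {5,6,7,8,9} 10
  6 to go: {4,5,6,7,8,9} 10
  7 to go: {3,4,5,6,7,8,9} 10
  8 to go: {2,3,4,5,6,7,8,9} 10
  if 0:b drops first: 10 orders

10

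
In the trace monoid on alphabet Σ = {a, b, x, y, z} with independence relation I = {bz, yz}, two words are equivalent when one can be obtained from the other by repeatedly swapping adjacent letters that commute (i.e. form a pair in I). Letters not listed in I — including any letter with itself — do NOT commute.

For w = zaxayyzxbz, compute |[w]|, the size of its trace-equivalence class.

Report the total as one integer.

6

drop 0:z onto floor
drop 1:a onto {0:z}
drop 2:x onto {1:a}
drop 3:a onto {2:x}
drop 4:y onto {3:a}
drop 5:y onto {4:y}
drop 6:z onto {3:a}
drop 7:x onto {5:y, 6:z}
drop 8:b onto {7:x}
drop 9:z onto {7:x}
ground layer = {0:z}
drop-orders for the pieces not yet dropped (sum over which currently-grounded one goes next):
  1 to go: {8} 1  {9} 1
  2 to go: {8,9} 2
  3 to go: {7,8,9} 2
  4 to go: {5,7,8,9} 2  {6,7,8,9} 2
  5 to go: {4,5,7,8,9} 2  {5,6,7,8,9} 4
  6 to go: {4,5,6,7,8,9} 6
  7 to go: {3,4,5,6,7,8,9} 6
  8 to go: {2,3,4,5,6,7,8,9} 6
  if 0:z drops first: 6 orders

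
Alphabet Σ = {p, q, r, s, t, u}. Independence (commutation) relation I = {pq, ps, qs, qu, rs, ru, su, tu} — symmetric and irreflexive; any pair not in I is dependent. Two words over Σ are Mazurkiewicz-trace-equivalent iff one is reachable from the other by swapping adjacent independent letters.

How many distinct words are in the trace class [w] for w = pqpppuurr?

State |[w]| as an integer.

drop 0:p onto floor
drop 1:q onto floor
drop 2:p onto {0:p}
drop 3:p onto {2:p}
drop 4:p onto {3:p}
drop 5:u onto {4:p}
drop 6:u onto {5:u}
drop 7:r onto {1:q, 4:p}
drop 8:r onto {7:r}
ground layer = {0:p, 1:q}
drop-orders for the pieces not yet dropped (sum over which currently-grounded one goes next):
  1 to go: {6} 1  {8} 1
  2 to go: {5,6} 1  {6,8} 2  {7,8} 1
  3 to go: {1,7,8} 1  {5,6,8} 3  {6,7,8} 3
  4 to go: {1,6,7,8} 4  {5,6,7,8} 6
  5 to go: {1,5,6,7,8} 10  {4,5,6,7,8} 6
  6 to go: {1,4,5,6,7,8} 16  {3,4,5,6,7,8} 6
  7 to go: {1,3,4,5,6,7,8} 22  {2,3,4,5,6,7,8} 6
  if 0:p drops first: 28 orders
  if 1:q drops first: 6 orders
heap linearizations: 34

34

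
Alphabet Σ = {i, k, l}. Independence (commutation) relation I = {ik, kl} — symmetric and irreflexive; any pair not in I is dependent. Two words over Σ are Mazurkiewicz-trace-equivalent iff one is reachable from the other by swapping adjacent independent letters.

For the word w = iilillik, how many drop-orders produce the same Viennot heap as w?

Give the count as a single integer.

8

0(i) covers ∅
1(i) covers 0:i
2(l) covers 1:i
3(i) covers 2:l
4(l) covers 3:i
5(l) covers 4:l
6(i) covers 5:l
7(k) covers ∅
floor of heap: 0:i, 7:k
completions by unplaced set U, small U first (add the entries for U minus each lowest piece of U):
  |U|=1: {6}:1  {7}:1
  |U|=2: {5,6}:1  {6,7}:2
  |U|=3: {4,5,6}:1  {5,6,7}:3
  |U|=4: {3,4,5,6}:1  {4,5,6,7}:4
  |U|=5: {2,3,4,5,6}:1  {3,4,5,6,7}:5
  |U|=6: {1,2,3,4,5,6}:1  {2,3,4,5,6,7}:6
  start at 0(i): 7
  start at 7(k): 1
sum over floor = 8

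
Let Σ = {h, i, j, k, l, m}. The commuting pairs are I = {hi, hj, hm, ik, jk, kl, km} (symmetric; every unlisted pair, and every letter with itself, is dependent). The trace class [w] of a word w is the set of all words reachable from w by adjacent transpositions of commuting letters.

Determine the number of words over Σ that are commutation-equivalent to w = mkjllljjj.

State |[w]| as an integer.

drop 0:m onto floor
drop 1:k onto floor
drop 2:j onto {0:m}
drop 3:l onto {2:j}
drop 4:l onto {3:l}
drop 5:l onto {4:l}
drop 6:j onto {5:l}
drop 7:j onto {6:j}
drop 8:j onto {7:j}
ground layer = {0:m, 1:k}
drop-orders for the pieces not yet dropped (sum over which currently-grounded one goes next):
  1 to go: {1} 1  {8} 1
  2 to go: {1,8} 2  {7,8} 1
  3 to go: {1,7,8} 3  {6,7,8} 1
  4 to go: {1,6,7,8} 4  {5,6,7,8} 1
  5 to go: {1,5,6,7,8} 5  {4,5,6,7,8} 1
  6 to go: {1,4,5,6,7,8} 6  {3,4,5,6,7,8} 1
  7 to go: {1,3,4,5,6,7,8} 7  {2,3,4,5,6,7,8} 1
  if 0:m drops first: 8 orders
  if 1:k drops first: 1 orders
heap linearizations: 9

9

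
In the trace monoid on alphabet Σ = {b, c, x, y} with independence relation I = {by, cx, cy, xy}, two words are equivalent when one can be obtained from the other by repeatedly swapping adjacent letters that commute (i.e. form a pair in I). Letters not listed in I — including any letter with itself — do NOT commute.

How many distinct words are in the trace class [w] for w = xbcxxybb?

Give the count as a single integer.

24

#0=x has no predecessor
#1=b depends on [0:x]
#2=c depends on [1:b]
#3=x depends on [1:b]
#4=x depends on [3:x]
#5=y has no predecessor
#6=b depends on [2:c, 4:x]
#7=b depends on [6:b]
sources: [0:x, 5:y]
N(rest) = Σ N(rest − s) over sources s of rest; N(one piece) = 1:
  size 1 → [5]=1  [7]=1
  size 2 → [5,7]=2  [6,7]=1
  size 3 → [2,6,7]=1  [4,6,7]=1  [5,6,7]=3
  size 4 → [2,4,6,7]=2  [2,5,6,7]=4  [3,4,6,7]=1  [4,5,6,7]=4
  size 5 → [2,3,4,6,7]=3  [2,4,5,6,7]=10  [3,4,5,6,7]=5
  size 6 → [1,2,3,4,6,7]=3  [2,3,4,5,6,7]=18
  first=0(x) contributes 21
  first=5(y) contributes 3
|[w]| = 24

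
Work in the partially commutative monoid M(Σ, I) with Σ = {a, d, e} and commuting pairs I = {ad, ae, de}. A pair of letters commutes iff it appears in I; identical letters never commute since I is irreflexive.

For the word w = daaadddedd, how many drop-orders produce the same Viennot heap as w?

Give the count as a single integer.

0(d) covers ∅
1(a) covers ∅
2(a) covers 1:a
3(a) covers 2:a
4(d) covers 0:d
5(d) covers 4:d
6(d) covers 5:d
7(e) covers ∅
8(d) covers 6:d
9(d) covers 8:d
floor of heap: 0:d, 1:a, 7:e
completions by unplaced set U, small U first (add the entries for U minus each lowest piece of U):
  |U|=1: {3}:1  {7}:1  {9}:1
  |U|=2: {2,3}:1  {3,7}:2  {3,9}:2  {7,9}:2  {8,9}:1
  |U|=3: {1,2,3}:1  {2,3,7}:3  {2,3,9}:3  {3,7,9}:6  {3,8,9}:3  {6,8,9}:1  {7,8,9}:3
  |U|=4: {1,2,3,7}:4  {1,2,3,9}:4  {2,3,7,9}:12  {2,3,8,9}:6  {3,6,8,9}:4  {3,7,8,9}:12  {5,6,8,9}:1  {6,7,8,9}:4
  |U|=5: {1,2,3,7,9}:20  {1,2,3,8,9}:10  {2,3,6,8,9}:10  {2,3,7,8,9}:30  {3,5,6,8,9}:5  {3,6,7,8,9}:20  {4,5,6,8,9}:1  {5,6,7,8,9}:5
  |U|=6: {0,4,5,6,8,9}:1  {1,2,3,6,8,9}:20  {1,2,3,7,8,9}:60  {2,3,5,6,8,9}:15  {2,3,6,7,8,9}:60  {3,4,5,6,8,9}:6  {3,5,6,7,8,9}:30  {4,5,6,7,8,9}:6
  |U|=7: {0,3,4,5,6,8,9}:7  {0,4,5,6,7,8,9}:7  {1,2,3,5,6,8,9}:35  {1,2,3,6,7,8,9}:140  {2,3,4,5,6,8,9}:21  {2,3,5,6,7,8,9}:105  {3,4,5,6,7,8,9}:42
  |U|=8: {0,2,3,4,5,6,8,9}:28  {0,3,4,5,6,7,8,9}:56  {1,2,3,4,5,6,8,9}:56  {1,2,3,5,6,7,8,9}:280  {2,3,4,5,6,7,8,9}:168
  start at 0(d): 504
  start at 1(a): 252
  start at 7(e): 84
sum over floor = 840

840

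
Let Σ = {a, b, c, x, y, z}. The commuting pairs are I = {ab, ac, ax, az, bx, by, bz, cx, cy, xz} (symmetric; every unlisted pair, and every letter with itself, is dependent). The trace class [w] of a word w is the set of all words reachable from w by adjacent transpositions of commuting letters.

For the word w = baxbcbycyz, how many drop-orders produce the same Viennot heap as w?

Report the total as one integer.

252

#0=b has no predecessor
#1=a has no predecessor
#2=x has no predecessor
#3=b depends on [0:b]
#4=c depends on [3:b]
#5=b depends on [4:c]
#6=y depends on [1:a, 2:x]
#7=c depends on [5:b]
#8=y depends on [6:y]
#9=z depends on [7:c, 8:y]
sources: [0:b, 1:a, 2:x]
N(rest) = Σ N(rest − s) over sources s of rest; N(one piece) = 1:
  size 1 → [9]=1
  size 2 → [7,9]=1  [8,9]=1
  size 3 → [5,7,9]=1  [6,8,9]=1  [7,8,9]=2
  size 4 → [1,6,8,9]=1  [2,6,8,9]=1  [4,5,7,9]=1  [5,7,8,9]=3  [6,7,8,9]=3
  size 5 → [1,2,6,8,9]=2  [1,6,7,8,9]=4  [2,6,7,8,9]=4  [3,4,5,7,9]=1  [4,5,7,8,9]=4  [5,6,7,8,9]=6
  size 6 → [0,3,4,5,7,9]=1  [1,2,6,7,8,9]=10  [1,5,6,7,8,9]=10  [2,5,6,7,8,9]=10  [3,4,5,7,8,9]=5  [4,5,6,7,8,9]=10
  size 7 → [0,3,4,5,7,8,9]=6  [1,2,5,6,7,8,9]=30  [1,4,5,6,7,8,9]=20  [2,4,5,6,7,8,9]=20  [3,4,5,6,7,8,9]=15
  size 8 → [0,3,4,5,6,7,8,9]=21  [1,2,4,5,6,7,8,9]=70  [1,3,4,5,6,7,8,9]=35  [2,3,4,5,6,7,8,9]=35
  first=0(b) contributes 140
  first=1(a) contributes 56
  first=2(x) contributes 56
|[w]| = 252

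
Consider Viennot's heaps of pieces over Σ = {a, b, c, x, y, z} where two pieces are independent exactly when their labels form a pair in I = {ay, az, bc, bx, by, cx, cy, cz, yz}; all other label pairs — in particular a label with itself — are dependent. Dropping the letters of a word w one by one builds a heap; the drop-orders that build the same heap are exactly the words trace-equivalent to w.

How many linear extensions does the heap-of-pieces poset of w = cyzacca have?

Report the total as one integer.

42

piece 0:c — minimal
piece 1:y — minimal
piece 2:z — minimal
piece 3:a rests on {0:c}
piece 4:c rests on {3:a}
piece 5:c rests on {4:c}
piece 6:a rests on {5:c}
minimal pieces: {0:c, 1:y, 2:z}
ways to finish when only these pieces remain (= sum over removing one remaining piece with nothing left below it):
  1 left: {1}→1  {2}→1  {6}→1
  2 left: {1,2}→2  {1,6}→2  {2,6}→2  {5,6}→1
  3 left: {1,2,6}→6  {1,5,6}→3  {2,5,6}→3  {4,5,6}→1
  4 left: {1,2,5,6}→12  {1,4,5,6}→4  {2,4,5,6}→4  {3,4,5,6}→1
  5 left: {0,3,4,5,6}→1  {1,2,4,5,6}→20  {1,3,4,5,6}→5  {2,3,4,5,6}→5
  placing 0:c first → 30 extensions
  placing 1:y first → 6 extensions
  placing 2:z first → 6 extensions
total linear extensions = 42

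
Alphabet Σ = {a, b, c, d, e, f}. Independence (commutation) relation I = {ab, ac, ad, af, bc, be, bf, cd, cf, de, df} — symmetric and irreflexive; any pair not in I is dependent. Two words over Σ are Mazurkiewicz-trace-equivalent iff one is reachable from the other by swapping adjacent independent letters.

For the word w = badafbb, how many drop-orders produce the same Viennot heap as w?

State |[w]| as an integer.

#0=b has no predecessor
#1=a has no predecessor
#2=d depends on [0:b]
#3=a depends on [1:a]
#4=f has no predecessor
#5=b depends on [2:d]
#6=b depends on [5:b]
sources: [0:b, 1:a, 4:f]
N(rest) = Σ N(rest − s) over sources s of rest; N(one piece) = 1:
  size 1 → [3]=1  [4]=1  [6]=1
  size 2 → [1,3]=1  [3,4]=2  [3,6]=2  [4,6]=2  [5,6]=1
  size 3 → [1,3,4]=3  [1,3,6]=3  [2,5,6]=1  [3,4,6]=6  [3,5,6]=3  [4,5,6]=3
  size 4 → [0,2,5,6]=1  [1,3,4,6]=12  [1,3,5,6]=6  [2,3,5,6]=4  [2,4,5,6]=4  [3,4,5,6]=12
  size 5 → [0,2,3,5,6]=5  [0,2,4,5,6]=5  [1,2,3,5,6]=10  [1,3,4,5,6]=30  [2,3,4,5,6]=20
  first=0(b) contributes 60
  first=1(a) contributes 30
  first=4(f) contributes 15
|[w]| = 105

105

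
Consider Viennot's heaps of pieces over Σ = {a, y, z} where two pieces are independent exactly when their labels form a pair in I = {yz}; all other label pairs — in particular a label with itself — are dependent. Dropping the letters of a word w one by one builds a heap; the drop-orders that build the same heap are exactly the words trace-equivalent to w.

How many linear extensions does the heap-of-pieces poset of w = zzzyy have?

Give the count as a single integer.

piece 0:z — minimal
piece 1:z rests on {0:z}
piece 2:z rests on {1:z}
piece 3:y — minimal
piece 4:y rests on {3:y}
minimal pieces: {0:z, 3:y}
ways to finish when only these pieces remain (= sum over removing one remaining piece with nothing left below it):
  1 left: {2}→1  {4}→1
  2 left: {1,2}→1  {2,4}→2  {3,4}→1
  3 left: {0,1,2}→1  {1,2,4}→3  {2,3,4}→3
  placing 0:z first → 6 extensions
  placing 3:y first → 4 extensions
total linear extensions = 10

10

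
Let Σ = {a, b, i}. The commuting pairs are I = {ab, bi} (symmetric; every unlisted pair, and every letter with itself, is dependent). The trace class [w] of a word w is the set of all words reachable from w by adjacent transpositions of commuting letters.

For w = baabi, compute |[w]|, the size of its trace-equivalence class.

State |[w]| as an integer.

piece 0:b — minimal
piece 1:a — minimal
piece 2:a rests on {1:a}
piece 3:b rests on {0:b}
piece 4:i rests on {2:a}
minimal pieces: {0:b, 1:a}
ways to finish when only these pieces remain (= sum over removing one remaining piece with nothing left below it):
  1 left: {3}→1  {4}→1
  2 left: {0,3}→1  {2,4}→1  {3,4}→2
  3 left: {0,3,4}→3  {1,2,4}→1  {2,3,4}→3
  placing 0:b first → 4 extensions
  placing 1:a first → 6 extensions
total linear extensions = 10

10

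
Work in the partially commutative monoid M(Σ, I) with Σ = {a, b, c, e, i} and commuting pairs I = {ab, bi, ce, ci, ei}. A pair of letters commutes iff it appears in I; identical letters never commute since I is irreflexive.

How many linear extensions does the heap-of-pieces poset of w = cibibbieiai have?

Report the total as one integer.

#0=c has no predecessor
#1=i has no predecessor
#2=b depends on [0:c]
#3=i depends on [1:i]
#4=b depends on [2:b]
#5=b depends on [4:b]
#6=i depends on [3:i]
#7=e depends on [5:b]
#8=i depends on [6:i]
#9=a depends on [7:e, 8:i]
#10=i depends on [9:a]
sources: [0:c, 1:i]
N(rest) = Σ N(rest − s) over sources s of rest; N(one piece) = 1:
  size 1 → [10]=1
  size 2 → [9,10]=1
  size 3 → [7,9,10]=1  [8,9,10]=1
  size 4 → [5,7,9,10]=1  [6,8,9,10]=1  [7,8,9,10]=2
  size 5 → [3,6,8,9,10]=1  [4,5,7,9,10]=1  [5,7,8,9,10]=3  [6,7,8,9,10]=3
  size 6 → [1,3,6,8,9,10]=1  [2,4,5,7,9,10]=1  [3,6,7,8,9,10]=4  [4,5,7,8,9,10]=4  [5,6,7,8,9,10]=6
  size 7 → [0,2,4,5,7,9,10]=1  [1,3,6,7,8,9,10]=5  [2,4,5,7,8,9,10]=5  [3,5,6,7,8,9,10]=10  [4,5,6,7,8,9,10]=10
  size 8 → [0,2,4,5,7,8,9,10]=6  [1,3,5,6,7,8,9,10]=15  [2,4,5,6,7,8,9,10]=15  [3,4,5,6,7,8,9,10]=20
  size 9 → [0,2,4,5,6,7,8,9,10]=21  [1,3,4,5,6,7,8,9,10]=35  [2,3,4,5,6,7,8,9,10]=35
  first=0(c) contributes 70
  first=1(i) contributes 56
|[w]| = 126

126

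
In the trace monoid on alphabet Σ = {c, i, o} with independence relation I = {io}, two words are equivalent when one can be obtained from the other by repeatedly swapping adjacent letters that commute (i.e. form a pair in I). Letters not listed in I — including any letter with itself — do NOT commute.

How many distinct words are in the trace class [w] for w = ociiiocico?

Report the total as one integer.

4

0(o) covers ∅
1(c) covers 0:o
2(i) covers 1:c
3(i) covers 2:i
4(i) covers 3:i
5(o) covers 1:c
6(c) covers 4:i, 5:o
7(i) covers 6:c
8(c) covers 7:i
9(o) covers 8:c
floor of heap: 0:o
completions by unplaced set U, small U first (add the entries for U minus each lowest piece of U):
  |U|=1: {9}:1
  |U|=2: {8,9}:1
  |U|=3: {7,8,9}:1
  |U|=4: {6,7,8,9}:1
  |U|=5: {4,6,7,8,9}:1  {5,6,7,8,9}:1
  |U|=6: {3,4,6,7,8,9}:1  {4,5,6,7,8,9}:2
  |U|=7: {2,3,4,6,7,8,9}:1  {3,4,5,6,7,8,9}:3
  |U|=8: {2,3,4,5,6,7,8,9}:4
  start at 0(o): 4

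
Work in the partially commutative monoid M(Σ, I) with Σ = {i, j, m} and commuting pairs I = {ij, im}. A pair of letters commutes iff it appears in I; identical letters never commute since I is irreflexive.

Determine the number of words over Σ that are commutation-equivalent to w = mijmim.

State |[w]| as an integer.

piece 0:m — minimal
piece 1:i — minimal
piece 2:j rests on {0:m}
piece 3:m rests on {2:j}
piece 4:i rests on {1:i}
piece 5:m rests on {3:m}
minimal pieces: {0:m, 1:i}
ways to finish when only these pieces remain (= sum over removing one remaining piece with nothing left below it):
  1 left: {4}→1  {5}→1
  2 left: {1,4}→1  {3,5}→1  {4,5}→2
  3 left: {1,4,5}→3  {2,3,5}→1  {3,4,5}→3
  4 left: {0,2,3,5}→1  {1,3,4,5}→6  {2,3,4,5}→4
  placing 0:m first → 10 extensions
  placing 1:i first → 5 extensions
total linear extensions = 15

15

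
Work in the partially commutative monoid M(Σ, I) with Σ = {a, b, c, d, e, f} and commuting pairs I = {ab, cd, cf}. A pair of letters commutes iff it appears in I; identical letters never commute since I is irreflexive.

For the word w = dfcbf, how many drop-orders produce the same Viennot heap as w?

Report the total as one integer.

3

drop 0:d onto floor
drop 1:f onto {0:d}
drop 2:c onto floor
drop 3:b onto {1:f, 2:c}
drop 4:f onto {3:b}
ground layer = {0:d, 2:c}
drop-orders for the pieces not yet dropped (sum over which currently-grounded one goes next):
  1 to go: {4} 1
  2 to go: {3,4} 1
  3 to go: {1,3,4} 1  {2,3,4} 1
  if 0:d drops first: 2 orders
  if 2:c drops first: 1 orders
heap linearizations: 3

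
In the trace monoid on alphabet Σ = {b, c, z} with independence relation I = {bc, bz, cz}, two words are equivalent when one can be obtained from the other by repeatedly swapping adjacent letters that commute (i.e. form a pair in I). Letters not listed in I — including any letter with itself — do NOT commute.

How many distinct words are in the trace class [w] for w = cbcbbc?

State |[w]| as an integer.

20

drop 0:c onto floor
drop 1:b onto floor
drop 2:c onto {0:c}
drop 3:b onto {1:b}
drop 4:b onto {3:b}
drop 5:c onto {2:c}
ground layer = {0:c, 1:b}
drop-orders for the pieces not yet dropped (sum over which currently-grounded one goes next):
  1 to go: {4} 1  {5} 1
  2 to go: {2,5} 1  {3,4} 1  {4,5} 2
  3 to go: {0,2,5} 1  {1,3,4} 1  {2,4,5} 3  {3,4,5} 3
  4 to go: {0,2,4,5} 4  {1,3,4,5} 4  {2,3,4,5} 6
  if 0:c drops first: 10 orders
  if 1:b drops first: 10 orders
heap linearizations: 20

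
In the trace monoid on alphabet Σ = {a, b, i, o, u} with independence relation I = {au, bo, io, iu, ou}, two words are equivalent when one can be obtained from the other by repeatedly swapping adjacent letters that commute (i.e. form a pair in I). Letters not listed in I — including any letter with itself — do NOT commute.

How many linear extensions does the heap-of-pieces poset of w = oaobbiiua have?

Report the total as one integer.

23

drop 0:o onto floor
drop 1:a onto {0:o}
drop 2:o onto {1:a}
drop 3:b onto {1:a}
drop 4:b onto {3:b}
drop 5:i onto {4:b}
drop 6:i onto {5:i}
drop 7:u onto {4:b}
drop 8:a onto {2:o, 6:i}
ground layer = {0:o}
drop-orders for the pieces not yet dropped (sum over which currently-grounded one goes next):
  1 to go: {7} 1  {8} 1
  2 to go: {2,8} 1  {6,8} 1  {7,8} 2
  3 to go: {2,6,8} 2  {2,7,8} 3  {5,6,8} 1  {6,7,8} 3
  4 to go: {2,5,6,8} 3  {2,6,7,8} 8  {5,6,7,8} 4
  5 to go: {2,5,6,7,8} 15  {4,5,6,7,8} 4
  6 to go: {2,4,5,6,7,8} 19  {3,4,5,6,7,8} 4
  7 to go: {2,3,4,5,6,7,8} 23
  if 0:o drops first: 23 orders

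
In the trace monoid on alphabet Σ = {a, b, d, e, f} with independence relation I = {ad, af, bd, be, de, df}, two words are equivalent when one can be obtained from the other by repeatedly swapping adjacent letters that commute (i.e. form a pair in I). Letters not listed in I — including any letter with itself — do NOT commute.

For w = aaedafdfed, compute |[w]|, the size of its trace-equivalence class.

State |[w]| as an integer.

360

drop 0:a onto floor
drop 1:a onto {0:a}
drop 2:e onto {1:a}
drop 3:d onto floor
drop 4:a onto {2:e}
drop 5:f onto {2:e}
drop 6:d onto {3:d}
drop 7:f onto {5:f}
drop 8:e onto {4:a, 7:f}
drop 9:d onto {6:d}
ground layer = {0:a, 3:d}
drop-orders for the pieces not yet dropped (sum over which currently-grounded one goes next):
  1 to go: {8} 1  {9} 1
  2 to go: {4,8} 1  {6,9} 1  {7,8} 1  {8,9} 2
  3 to go: {3,6,9} 1  {4,7,8} 2  {4,8,9} 3  {5,7,8} 1  {6,8,9} 3  {7,8,9} 3
  4 to go: {3,6,8,9} 4  {4,5,7,8} 3  {4,6,8,9} 6  {4,7,8,9} 8  {5,7,8,9} 4  {6,7,8,9} 6
  5 to go: {2,4,5,7,8} 3  {3,4,6,8,9} 10  {3,6,7,8,9} 10  {4,5,7,8,9} 15  {4,6,7,8,9} 20  {5,6,7,8,9} 10
  6 to go: {1,2,4,5,7,8} 3  {2,4,5,7,8,9} 18  {3,4,6,7,8,9} 40  {3,5,6,7,8,9} 20  {4,5,6,7,8,9} 45
  7 to go: {0,1,2,4,5,7,8} 3  {1,2,4,5,7,8,9} 21  {2,4,5,6,7,8,9} 63  {3,4,5,6,7,8,9} 105
  8 to go: {0,1,2,4,5,7,8,9} 24  {1,2,4,5,6,7,8,9} 84  {2,3,4,5,6,7,8,9} 168
  if 0:a drops first: 252 orders
  if 3:d drops first: 108 orders
heap linearizations: 360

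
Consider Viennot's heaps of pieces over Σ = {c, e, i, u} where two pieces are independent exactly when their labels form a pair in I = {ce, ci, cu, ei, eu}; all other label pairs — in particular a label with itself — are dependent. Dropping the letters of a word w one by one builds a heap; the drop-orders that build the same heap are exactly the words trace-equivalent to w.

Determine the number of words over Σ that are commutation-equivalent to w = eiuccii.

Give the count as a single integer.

105

#0=e has no predecessor
#1=i has no predecessor
#2=u depends on [1:i]
#3=c has no predecessor
#4=c depends on [3:c]
#5=i depends on [2:u]
#6=i depends on [5:i]
sources: [0:e, 1:i, 3:c]
N(rest) = Σ N(rest − s) over sources s of rest; N(one piece) = 1:
  size 1 → [0]=1  [4]=1  [6]=1
  size 2 → [0,4]=2  [0,6]=2  [3,4]=1  [4,6]=2  [5,6]=1
  size 3 → [0,3,4]=3  [0,4,6]=6  [0,5,6]=3  [2,5,6]=1  [3,4,6]=3  [4,5,6]=3
  size 4 → [0,2,5,6]=4  [0,3,4,6]=12  [0,4,5,6]=12  [1,2,5,6]=1  [2,4,5,6]=4  [3,4,5,6]=6
  size 5 → [0,1,2,5,6]=5  [0,2,4,5,6]=20  [0,3,4,5,6]=30  [1,2,4,5,6]=5  [2,3,4,5,6]=10
  first=0(e) contributes 15
  first=1(i) contributes 60
  first=3(c) contributes 30
|[w]| = 105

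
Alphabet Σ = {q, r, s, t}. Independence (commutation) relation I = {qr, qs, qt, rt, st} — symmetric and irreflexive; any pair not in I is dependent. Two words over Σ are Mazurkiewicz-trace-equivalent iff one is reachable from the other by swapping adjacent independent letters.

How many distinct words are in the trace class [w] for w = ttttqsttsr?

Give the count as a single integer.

drop 0:t onto floor
drop 1:t onto {0:t}
drop 2:t onto {1:t}
drop 3:t onto {2:t}
drop 4:q onto floor
drop 5:s onto floor
drop 6:t onto {3:t}
drop 7:t onto {6:t}
drop 8:s onto {5:s}
drop 9:r onto {8:s}
ground layer = {0:t, 4:q, 5:s}
drop-orders for the pieces not yet dropped (sum over which currently-grounded one goes next):
  1 to go: {4} 1  {7} 1  {9} 1
  2 to go: {4,7} 2  {4,9} 2  {6,7} 1  {7,9} 2  {8,9} 1
  3 to go: {3,6,7} 1  {4,6,7} 3  {4,7,9} 6  {4,8,9} 3  {5,8,9} 1  {6,7,9} 3  {7,8,9} 3
  4 to go: {2,3,6,7} 1  {3,4,6,7} 4  {3,6,7,9} 4  {4,5,8,9} 4  {4,6,7,9} 12  {4,7,8,9} 12  {5,7,8,9} 4  {6,7,8,9} 6
  5 to go: {1,2,3,6,7} 1  {2,3,4,6,7} 5  {2,3,6,7,9} 5  {3,4,6,7,9} 20  {3,6,7,8,9} 10  {4,5,7,8,9} 20  {4,6,7,8,9} 30  {5,6,7,8,9} 10
  6 to go: {0,1,2,3,6,7} 1  {1,2,3,4,6,7} 6  {1,2,3,6,7,9} 6  {2,3,4,6,7,9} 30  {2,3,6,7,8,9} 15  {3,4,6,7,8,9} 60  {3,5,6,7,8,9} 20  {4,5,6,7,8,9} 60
  7 to go: {0,1,2,3,4,6,7} 7  {0,1,2,3,6,7,9} 7  {1,2,3,4,6,7,9} 42  {1,2,3,6,7,8,9} 21  {2,3,4,6,7,8,9} 105  {2,3,5,6,7,8,9} 35  {3,4,5,6,7,8,9} 140
  8 to go: {0,1,2,3,4,6,7,9} 56  {0,1,2,3,6,7,8,9} 28  {1,2,3,4,6,7,8,9} 168  {1,2,3,5,6,7,8,9} 56  {2,3,4,5,6,7,8,9} 280
  if 0:t drops first: 504 orders
  if 4:q drops first: 84 orders
  if 5:s drops first: 252 orders
heap linearizations: 840

840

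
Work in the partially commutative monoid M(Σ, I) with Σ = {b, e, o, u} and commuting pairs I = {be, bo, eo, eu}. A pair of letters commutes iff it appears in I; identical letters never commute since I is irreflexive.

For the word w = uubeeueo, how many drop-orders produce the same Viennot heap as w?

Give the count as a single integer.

56

0(u) covers ∅
1(u) covers 0:u
2(b) covers 1:u
3(e) covers ∅
4(e) covers 3:e
5(u) covers 2:b
6(e) covers 4:e
7(o) covers 5:u
floor of heap: 0:u, 3:e
completions by unplaced set U, small U first (add the entries for U minus each lowest piece of U):
  |U|=1: {6}:1  {7}:1
  |U|=2: {4,6}:1  {5,7}:1  {6,7}:2
  |U|=3: {2,5,7}:1  {3,4,6}:1  {4,6,7}:3  {5,6,7}:3
  |U|=4: {1,2,5,7}:1  {2,5,6,7}:4  {3,4,6,7}:4  {4,5,6,7}:6
  |U|=5: {0,1,2,5,7}:1  {1,2,5,6,7}:5  {2,4,5,6,7}:10  {3,4,5,6,7}:10
  |U|=6: {0,1,2,5,6,7}:6  {1,2,4,5,6,7}:15  {2,3,4,5,6,7}:20
  start at 0(u): 35
  start at 3(e): 21
sum over floor = 56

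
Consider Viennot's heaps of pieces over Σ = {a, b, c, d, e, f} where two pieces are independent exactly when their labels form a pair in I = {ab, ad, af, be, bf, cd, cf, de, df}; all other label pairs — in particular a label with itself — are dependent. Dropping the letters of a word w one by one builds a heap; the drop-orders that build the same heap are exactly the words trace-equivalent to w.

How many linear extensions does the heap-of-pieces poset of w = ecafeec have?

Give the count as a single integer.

3

0(e) covers ∅
1(c) covers 0:e
2(a) covers 1:c
3(f) covers 0:e
4(e) covers 2:a, 3:f
5(e) covers 4:e
6(c) covers 5:e
floor of heap: 0:e
completions by unplaced set U, small U first (add the entries for U minus each lowest piece of U):
  |U|=1: {6}:1
  |U|=2: {5,6}:1
  |U|=3: {4,5,6}:1
  |U|=4: {2,4,5,6}:1  {3,4,5,6}:1
  |U|=5: {1,2,4,5,6}:1  {2,3,4,5,6}:2
  start at 0(e): 3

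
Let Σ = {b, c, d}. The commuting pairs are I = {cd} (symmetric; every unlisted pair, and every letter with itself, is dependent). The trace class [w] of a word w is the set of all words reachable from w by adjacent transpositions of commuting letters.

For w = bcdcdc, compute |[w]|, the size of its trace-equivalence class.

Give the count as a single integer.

10

piece 0:b — minimal
piece 1:c rests on {0:b}
piece 2:d rests on {0:b}
piece 3:c rests on {1:c}
piece 4:d rests on {2:d}
piece 5:c rests on {3:c}
minimal pieces: {0:b}
ways to finish when only these pieces remain (= sum over removing one remaining piece with nothing left below it):
  1 left: {4}→1  {5}→1
  2 left: {2,4}→1  {3,5}→1  {4,5}→2
  3 left: {1,3,5}→1  {2,4,5}→3  {3,4,5}→3
  4 left: {1,3,4,5}→4  {2,3,4,5}→6
  placing 0:b first → 10 extensions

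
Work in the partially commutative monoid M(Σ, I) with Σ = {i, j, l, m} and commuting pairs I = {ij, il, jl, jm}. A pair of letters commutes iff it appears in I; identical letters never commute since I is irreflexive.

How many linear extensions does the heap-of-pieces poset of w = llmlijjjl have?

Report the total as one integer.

#0=l has no predecessor
#1=l depends on [0:l]
#2=m depends on [1:l]
#3=l depends on [2:m]
#4=i depends on [2:m]
#5=j has no predecessor
#6=j depends on [5:j]
#7=j depends on [6:j]
#8=l depends on [3:l]
sources: [0:l, 5:j]
N(rest) = Σ N(rest − s) over sources s of rest; N(one piece) = 1:
  size 1 → [4]=1  [7]=1  [8]=1
  size 2 → [3,8]=1  [4,7]=2  [4,8]=2  [6,7]=1  [7,8]=2
  size 3 → [3,4,8]=3  [3,7,8]=3  [4,6,7]=3  [4,7,8]=6  [5,6,7]=1  [6,7,8]=3
  size 4 → [2,3,4,8]=3  [3,4,7,8]=12  [3,6,7,8]=6  [4,5,6,7]=4  [4,6,7,8]=12  [5,6,7,8]=4
  size 5 → [1,2,3,4,8]=3  [2,3,4,7,8]=15  [3,4,6,7,8]=30  [3,5,6,7,8]=10  [4,5,6,7,8]=20
  size 6 → [0,1,2,3,4,8]=3  [1,2,3,4,7,8]=18  [2,3,4,6,7,8]=45  [3,4,5,6,7,8]=60
  size 7 → [0,1,2,3,4,7,8]=21  [1,2,3,4,6,7,8]=63  [2,3,4,5,6,7,8]=105
  first=0(l) contributes 168
  first=5(j) contributes 84
|[w]| = 252

252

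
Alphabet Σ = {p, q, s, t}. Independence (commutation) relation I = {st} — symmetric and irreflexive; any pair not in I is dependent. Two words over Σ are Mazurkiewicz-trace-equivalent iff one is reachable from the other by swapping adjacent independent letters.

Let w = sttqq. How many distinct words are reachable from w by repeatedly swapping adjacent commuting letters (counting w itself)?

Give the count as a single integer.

3

0(s) covers ∅
1(t) covers ∅
2(t) covers 1:t
3(q) covers 0:s, 2:t
4(q) covers 3:q
floor of heap: 0:s, 1:t
completions by unplaced set U, small U first (add the entries for U minus each lowest piece of U):
  |U|=1: {4}:1
  |U|=2: {3,4}:1
  |U|=3: {0,3,4}:1  {2,3,4}:1
  start at 0(s): 1
  start at 1(t): 2
sum over floor = 3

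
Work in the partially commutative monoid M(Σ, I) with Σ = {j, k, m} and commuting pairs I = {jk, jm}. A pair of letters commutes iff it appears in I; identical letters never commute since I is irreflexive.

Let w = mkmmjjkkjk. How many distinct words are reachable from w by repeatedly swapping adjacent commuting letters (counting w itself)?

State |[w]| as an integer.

120

0(m) covers ∅
1(k) covers 0:m
2(m) covers 1:k
3(m) covers 2:m
4(j) covers ∅
5(j) covers 4:j
6(k) covers 3:m
7(k) covers 6:k
8(j) covers 5:j
9(k) covers 7:k
floor of heap: 0:m, 4:j
completions by unplaced set U, small U first (add the entries for U minus each lowest piece of U):
  |U|=1: {8}:1  {9}:1
  |U|=2: {5,8}:1  {7,9}:1  {8,9}:2
  |U|=3: {4,5,8}:1  {5,8,9}:3  {6,7,9}:1  {7,8,9}:3
  |U|=4: {3,6,7,9}:1  {4,5,8,9}:4  {5,7,8,9}:6  {6,7,8,9}:4
  |U|=5: {2,3,6,7,9}:1  {3,6,7,8,9}:5  {4,5,7,8,9}:10  {5,6,7,8,9}:10
  |U|=6: {1,2,3,6,7,9}:1  {2,3,6,7,8,9}:6  {3,5,6,7,8,9}:15  {4,5,6,7,8,9}:20
  |U|=7: {0,1,2,3,6,7,9}:1  {1,2,3,6,7,8,9}:7  {2,3,5,6,7,8,9}:21  {3,4,5,6,7,8,9}:35
  |U|=8: {0,1,2,3,6,7,8,9}:8  {1,2,3,5,6,7,8,9}:28  {2,3,4,5,6,7,8,9}:56
  start at 0(m): 84
  start at 4(j): 36
sum over floor = 120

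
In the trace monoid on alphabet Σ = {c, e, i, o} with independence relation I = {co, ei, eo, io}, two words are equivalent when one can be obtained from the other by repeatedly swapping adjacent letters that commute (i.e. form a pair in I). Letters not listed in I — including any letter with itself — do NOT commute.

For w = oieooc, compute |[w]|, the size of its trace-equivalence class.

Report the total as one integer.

40

#0=o has no predecessor
#1=i has no predecessor
#2=e has no predecessor
#3=o depends on [0:o]
#4=o depends on [3:o]
#5=c depends on [1:i, 2:e]
sources: [0:o, 1:i, 2:e]
N(rest) = Σ N(rest − s) over sources s of rest; N(one piece) = 1:
  size 1 → [4]=1  [5]=1
  size 2 → [1,5]=1  [2,5]=1  [3,4]=1  [4,5]=2
  size 3 → [0,3,4]=1  [1,2,5]=2  [1,4,5]=3  [2,4,5]=3  [3,4,5]=3
  size 4 → [0,3,4,5]=4  [1,2,4,5]=8  [1,3,4,5]=6  [2,3,4,5]=6
  first=0(o) contributes 20
  first=1(i) contributes 10
  first=2(e) contributes 10
|[w]| = 40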